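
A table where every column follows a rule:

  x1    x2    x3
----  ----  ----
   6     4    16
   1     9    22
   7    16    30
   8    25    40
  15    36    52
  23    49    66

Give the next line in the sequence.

Column x1: 6, 1, 7, 8, 15, 23 → 38 (each term is the sum of the two before it).
For the column x2, perfect squares: 2², 3², 4², …: 4, 9, 16, 25, 36, 49 → 64.
Column x3: differences are 6, 8, 10, … (increasing by 2 each time); 16, 22, 30, 40, 52, 66 → 82.
So the next line is 38  64  82.

38  64  82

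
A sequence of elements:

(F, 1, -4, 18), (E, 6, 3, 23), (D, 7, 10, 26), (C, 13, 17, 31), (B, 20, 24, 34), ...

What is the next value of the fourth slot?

For the letter, letters move back 1 place in the alphabet: F, E, D, C, B → A.
For the second slot, each term is the sum of the two before it: 1, 6, 7, 13, 20 → 33.
Third slot goes -4, 3, 10, 17, 24 → 31 (+7 each step).
For the fourth slot, alternating steps +5, +3, +5, +3, …: 18, 23, 26, 31, 34 → 39.

39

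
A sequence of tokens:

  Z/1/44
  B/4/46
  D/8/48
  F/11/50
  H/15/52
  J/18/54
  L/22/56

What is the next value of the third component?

58

Third component: 44, 46, 48, 50, 52, 54, 56 → 58 (+2 each step).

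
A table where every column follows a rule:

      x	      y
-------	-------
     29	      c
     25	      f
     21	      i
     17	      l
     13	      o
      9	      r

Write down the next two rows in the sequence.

Column x: −4 each step, so 29, 25, 21, 17, 13, 9 → 5 → 1.
Column y — letters move forward 3 places in the alphabet: c, f, i, l, o, r → u → x.
Putting the parts together: 5  u and then 1  x.

5  u; 1  x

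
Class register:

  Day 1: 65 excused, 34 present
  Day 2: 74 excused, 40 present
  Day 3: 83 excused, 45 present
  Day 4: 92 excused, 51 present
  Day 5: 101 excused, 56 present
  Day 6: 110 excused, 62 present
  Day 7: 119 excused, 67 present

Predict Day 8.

Excused — +9 each step: 65, 74, 83, 92, 101, 110, 119 → 128.
Present: alternating steps +6, +5, +6, +5, …; 34, 40, 45, 51, 56, 62, 67 → 73.
Combining the parts gives 128 excused, 73 present.

128 excused, 73 present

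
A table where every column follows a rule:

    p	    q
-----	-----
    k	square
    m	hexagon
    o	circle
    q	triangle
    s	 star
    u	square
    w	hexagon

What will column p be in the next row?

Column p: letters move forward 2 places in the alphabet, so k, m, o, q, s, u, w → y.

y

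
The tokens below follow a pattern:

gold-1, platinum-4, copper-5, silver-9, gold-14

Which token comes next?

Metal: repeats gold → platinum → copper → silver, so gold, platinum, copper, silver, gold → platinum.
Second component — each term is the sum of the two before it: 1, 4, 5, 9, 14 → 23.
Combining the parts gives platinum-23.

platinum-23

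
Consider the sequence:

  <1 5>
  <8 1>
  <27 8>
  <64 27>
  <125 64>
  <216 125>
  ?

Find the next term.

First component: perfect cubes: 1³, 2³, 3³, …, so 1, 8, 27, 64, 125, 216 → 343.
Second component — always the previous value of the first component: 5, 1, 8, 27, 64, 125 → 216.
Combining the parts gives <343 216>.

<343 216>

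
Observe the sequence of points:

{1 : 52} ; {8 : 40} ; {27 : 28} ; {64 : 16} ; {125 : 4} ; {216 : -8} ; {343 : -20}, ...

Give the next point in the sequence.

First value: perfect cubes: 1³, 2³, 3³, …, so 1, 8, 27, 64, 125, 216, 343 → 512.
Second value: −12 each step, so 52, 40, 28, 16, 4, -8, -20 → -32.
Putting it together: {512 : -32}.

{512 : -32}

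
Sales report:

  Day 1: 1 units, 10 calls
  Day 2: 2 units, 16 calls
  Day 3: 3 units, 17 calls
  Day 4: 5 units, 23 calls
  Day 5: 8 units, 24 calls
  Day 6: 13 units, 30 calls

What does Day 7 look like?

For the units, each term is the sum of the two before it: 1, 2, 3, 5, 8, 13 → 21.
For the calls, alternating steps +6, +1, +6, +1, …: 10, 16, 17, 23, 24, 30 → 31.
Putting it together: 21 units, 31 calls.

21 units, 31 calls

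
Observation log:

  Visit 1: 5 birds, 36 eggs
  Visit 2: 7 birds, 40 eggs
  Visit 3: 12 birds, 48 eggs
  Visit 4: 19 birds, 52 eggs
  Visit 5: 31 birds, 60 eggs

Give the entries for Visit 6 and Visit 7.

50 birds, 64 eggs; 81 birds, 72 eggs

For the birds, each term is the sum of the two before it: 5, 7, 12, 19, 31 → 50 → 81.
Eggs — alternating steps +4, +8, +4, +8, …: 36, 40, 48, 52, 60 → 64 → 72.
So the next two rows are 50 birds, 64 eggs and 81 birds, 72 eggs.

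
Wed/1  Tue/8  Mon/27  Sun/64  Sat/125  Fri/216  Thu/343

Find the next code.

Wed/512

Day: runs backward through the weekdays Mon→Sun, so Wed, Tue, Mon, Sun, Sat, Fri, Thu → Wed.
Second component: 1, 8, 27, 64, 125, 216, 343 → 512 (perfect cubes: 1³, 2³, 3³, …).
Combining the parts gives Wed/512.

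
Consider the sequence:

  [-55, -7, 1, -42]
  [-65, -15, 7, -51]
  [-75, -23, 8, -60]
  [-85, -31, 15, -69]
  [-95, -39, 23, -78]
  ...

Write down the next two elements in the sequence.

For the first entry, −10 each step: -55, -65, -75, -85, -95 → -105 → -115.
Second entry — −8 each step: -7, -15, -23, -31, -39 → -47 → -55.
For the third entry, each term is the sum of the two before it: 1, 7, 8, 15, 23 → 38 → 61.
Fourth entry — −9 each step: -42, -51, -60, -69, -78 → -87 → -96.
So the next two elements are [-105, -47, 38, -87] and [-115, -55, 61, -96].

[-105, -47, 38, -87], [-115, -55, 61, -96]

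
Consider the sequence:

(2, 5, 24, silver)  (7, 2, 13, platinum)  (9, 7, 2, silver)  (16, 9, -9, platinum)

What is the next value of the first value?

For the first value, each term is the sum of the two before it: 2, 7, 9, 16 → 25.
Second value: each term is the sum of the two before it, so 5, 2, 7, 9 → 16.
Third value: −11 each step, so 24, 13, 2, -9 → -20.
Metal — alternates silver ↔ platinum: silver, platinum, silver, platinum → silver.

25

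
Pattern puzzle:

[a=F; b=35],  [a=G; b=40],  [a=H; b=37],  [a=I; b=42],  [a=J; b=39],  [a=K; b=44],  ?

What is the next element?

[a=L; b=41]

For the a, letters move forward 1 place in the alphabet: F, G, H, I, J, K → L.
B: 35, 40, 37, 42, 39, 44 → 41 (alternating steps +5, −3, +5, −3, …).
Putting it together: [a=L; b=41].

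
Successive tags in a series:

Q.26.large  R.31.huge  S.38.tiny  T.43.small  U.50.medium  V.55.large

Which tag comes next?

W.62.huge

For the letter, letters move forward 1 place in the alphabet: Q, R, S, T, U, V → W.
For the second component, alternating steps +5, +7, +5, +7, …: 26, 31, 38, 43, 50, 55 → 62.
Size — repeats large → huge → tiny → small → medium: large, huge, tiny, small, medium, large → huge.
Putting it together: W.62.huge.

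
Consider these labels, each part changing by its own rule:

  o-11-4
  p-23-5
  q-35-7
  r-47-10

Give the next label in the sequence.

s-59-14

For the letter, letters move forward 1 place in the alphabet: o, p, q, r → s.
Second component goes 11, 23, 35, 47 → 59 (+12 each step).
Third component goes 4, 5, 7, 10 → 14 (differences are 1, 2, 3, … (increasing by 1 each time)).
So the next label is s-59-14.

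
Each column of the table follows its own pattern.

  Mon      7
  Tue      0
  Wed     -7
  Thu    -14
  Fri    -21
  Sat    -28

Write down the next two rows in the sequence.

Sun  -35; Mon  -42

Day — runs through the weekdays Mon→Sun: Mon, Tue, Wed, Thu, Fri, Sat → Sun → Mon.
Second component: −7 each step, so 7, 0, -7, -14, -21, -28 → -35 → -42.
So the next two rows are Sun  -35 and Mon  -42.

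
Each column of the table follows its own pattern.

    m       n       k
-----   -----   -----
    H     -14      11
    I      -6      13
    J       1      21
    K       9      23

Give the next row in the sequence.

L  16  31

Column m — letters move forward 1 place in the alphabet: H, I, J, K → L.
Column n — alternating steps +8, +7, +8, +7, …: -14, -6, 1, 9 → 16.
Column k goes 11, 13, 21, 23 → 31 (alternating steps +2, +8, +2, +8, …).
Combining the parts gives L  16  31.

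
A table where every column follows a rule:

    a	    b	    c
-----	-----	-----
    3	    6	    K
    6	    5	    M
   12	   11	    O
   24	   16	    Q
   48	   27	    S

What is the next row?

96  43  U

Column a: ×2 each step, so 3, 6, 12, 24, 48 → 96.
Column b: each term is the sum of the two before it, so 6, 5, 11, 16, 27 → 43.
For the column c, letters move forward 2 places in the alphabet: K, M, O, Q, S → U.
Combining the parts gives 96  43  U.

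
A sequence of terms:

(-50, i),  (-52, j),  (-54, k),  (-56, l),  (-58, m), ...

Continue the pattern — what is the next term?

(-60, n)

First component: -50, -52, -54, -56, -58 → -60 (−2 each step).
Letter: letters move forward 1 place in the alphabet; i, j, k, l, m → n.
Combining the parts gives (-60, n).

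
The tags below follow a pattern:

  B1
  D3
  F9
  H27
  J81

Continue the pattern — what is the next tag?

L243

Letter: B, D, F, H, J → L (letters move forward 2 places in the alphabet).
Second component: ×3 each step; 1, 3, 9, 27, 81 → 243.
Combining the parts gives L243.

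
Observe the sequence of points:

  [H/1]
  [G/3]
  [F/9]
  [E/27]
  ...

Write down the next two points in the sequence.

[D/81], [C/243]

Letter goes H, G, F, E → D → C (letters move back 1 place in the alphabet).
Second slot — ×3 each step: 1, 3, 9, 27 → 81 → 243.
So the next two points are [D/81] and [C/243].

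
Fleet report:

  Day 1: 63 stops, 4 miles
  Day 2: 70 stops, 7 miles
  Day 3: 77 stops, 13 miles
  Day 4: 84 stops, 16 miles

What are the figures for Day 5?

Stops — +7 each step: 63, 70, 77, 84 → 91.
Miles — alternating steps +3, +6, +3, +6, …: 4, 7, 13, 16 → 22.
So the next record is 91 stops, 22 miles.

91 stops, 22 miles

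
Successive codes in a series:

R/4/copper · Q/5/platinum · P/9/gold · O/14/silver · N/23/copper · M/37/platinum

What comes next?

L/60/gold

Letter: R, Q, P, O, N, M → L (letters move back 1 place in the alphabet).
Second component goes 4, 5, 9, 14, 23, 37 → 60 (each term is the sum of the two before it).
Metal: repeats copper → platinum → gold → silver; copper, platinum, gold, silver, copper, platinum → gold.
Combining the parts gives L/60/gold.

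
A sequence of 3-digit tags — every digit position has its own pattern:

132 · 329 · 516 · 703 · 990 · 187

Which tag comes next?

374

First digit: +2 each step, mod 10; 1, 3, 5, 7, 9, 1 → 3.
Second digit: 3, 2, 1, 0, 9, 8 → 7 (−1 each step, mod 10).
For the third digit, −3 each step, mod 10: 2, 9, 6, 3, 0, 7 → 4.
Putting it together: 374.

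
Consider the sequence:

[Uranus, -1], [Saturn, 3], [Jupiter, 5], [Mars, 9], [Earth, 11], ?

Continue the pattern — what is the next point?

[Venus, 15]

Planet goes Uranus, Saturn, Jupiter, Mars, Earth → Venus (runs backward through the planets Mercury→Neptune).
Second entry: alternating steps +4, +2, +4, +2, …, so -1, 3, 5, 9, 11 → 15.
Putting it together: [Venus, 15].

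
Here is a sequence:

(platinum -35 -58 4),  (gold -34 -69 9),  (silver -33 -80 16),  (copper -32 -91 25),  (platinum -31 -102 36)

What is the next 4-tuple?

(gold -30 -113 49)

Metal — repeats platinum → gold → silver → copper: platinum, gold, silver, copper, platinum → gold.
For the second entry, +1 each step: -35, -34, -33, -32, -31 → -30.
Third entry goes -58, -69, -80, -91, -102 → -113 (−11 each step).
Fourth entry: 4, 9, 16, 25, 36 → 49 (perfect squares: 2², 3², 4², …).
Putting it together: (gold -30 -113 49).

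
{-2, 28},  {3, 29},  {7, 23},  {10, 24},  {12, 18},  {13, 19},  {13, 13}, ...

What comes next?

{12, 14}

First part: differences are 5, 4, 3, … (decreasing by 1 each time); -2, 3, 7, 10, 12, 13, 13 → 12.
Second part: alternating steps +1, −6, +1, −6, …, so 28, 29, 23, 24, 18, 19, 13 → 14.
So the next tuple is {12, 14}.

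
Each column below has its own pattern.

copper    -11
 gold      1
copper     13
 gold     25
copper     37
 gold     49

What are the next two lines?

copper  61; gold  73

Metal: alternates copper ↔ gold; copper, gold, copper, gold, copper, gold → copper → gold.
Second component: +12 each step; -11, 1, 13, 25, 37, 49 → 61 → 73.
Putting the parts together: copper  61 and then gold  73.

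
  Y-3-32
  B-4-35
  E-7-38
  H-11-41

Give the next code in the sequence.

Letter goes Y, B, E, H → K (letters move forward 3 places in the alphabet, wrapping Z→A).
Second component: each term is the sum of the two before it, so 3, 4, 7, 11 → 18.
Third component: +3 each step, so 32, 35, 38, 41 → 44.
Putting it together: K-18-44.

K-18-44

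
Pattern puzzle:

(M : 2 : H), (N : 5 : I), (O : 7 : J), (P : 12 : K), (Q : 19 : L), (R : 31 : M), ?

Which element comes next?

(S : 50 : N)

First letter: letters move forward 1 place in the alphabet, so M, N, O, P, Q, R → S.
Second slot — each term is the sum of the two before it: 2, 5, 7, 12, 19, 31 → 50.
For the second letter, letters move forward 1 place in the alphabet: H, I, J, K, L, M → N.
Putting it together: (S : 50 : N).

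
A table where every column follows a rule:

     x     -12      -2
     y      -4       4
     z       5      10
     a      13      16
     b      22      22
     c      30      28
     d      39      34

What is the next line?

e  47  40

Letter goes x, y, z, a, b, c, d → e (letters move forward 1 place in the alphabet, wrapping Z→A).
Second component — alternating steps +8, +9, +8, +9, …: -12, -4, 5, 13, 22, 30, 39 → 47.
For the third component, +6 each step: -2, 4, 10, 16, 22, 28, 34 → 40.
So the next line is e  47  40.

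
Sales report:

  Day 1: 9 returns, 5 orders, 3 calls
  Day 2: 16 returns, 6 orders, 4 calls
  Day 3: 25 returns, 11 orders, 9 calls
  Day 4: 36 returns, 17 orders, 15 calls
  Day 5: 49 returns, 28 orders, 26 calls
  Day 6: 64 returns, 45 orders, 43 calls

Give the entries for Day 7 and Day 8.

81 returns, 73 orders, 71 calls; 100 returns, 118 orders, 116 calls

Returns: perfect squares: 3², 4², 5², …; 9, 16, 25, 36, 49, 64 → 81 → 100.
For the orders, each term is the sum of the two before it: 5, 6, 11, 17, 28, 45 → 73 → 118.
Calls: 3, 4, 9, 15, 26, 43 → 71 → 116 (always 2 less than the orders).
Putting the parts together: 81 returns, 73 orders, 71 calls and then 100 returns, 118 orders, 116 calls.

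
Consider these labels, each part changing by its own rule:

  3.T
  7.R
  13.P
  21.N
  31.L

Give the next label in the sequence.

First component: 3, 7, 13, 21, 31 → 43 (differences are 4, 6, 8, … (increasing by 2 each time)).
For the letter, letters move back 2 places in the alphabet: T, R, P, N, L → J.
Combining the parts gives 43.J.

43.J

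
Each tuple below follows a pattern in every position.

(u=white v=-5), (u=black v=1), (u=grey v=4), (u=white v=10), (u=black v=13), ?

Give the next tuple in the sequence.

U goes white, black, grey, white, black → grey (repeats white → black → grey).
V: -5, 1, 4, 10, 13 → 19 (alternating steps +6, +3, +6, +3, …).
Combining the parts gives (u=grey v=19).

(u=grey v=19)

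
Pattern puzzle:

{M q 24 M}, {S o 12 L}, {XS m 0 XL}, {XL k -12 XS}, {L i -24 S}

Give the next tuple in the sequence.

For the first size, runs backward through clothing sizes XS→XL: M, S, XS, XL, L → M.
Letter goes q, o, m, k, i → g (letters move back 2 places in the alphabet).
Third entry — −12 each step: 24, 12, 0, -12, -24 → -36.
Second size: M, L, XL, XS, S → M (runs through clothing sizes XS→XL).
So the next tuple is {M g -36 M}.

{M g -36 M}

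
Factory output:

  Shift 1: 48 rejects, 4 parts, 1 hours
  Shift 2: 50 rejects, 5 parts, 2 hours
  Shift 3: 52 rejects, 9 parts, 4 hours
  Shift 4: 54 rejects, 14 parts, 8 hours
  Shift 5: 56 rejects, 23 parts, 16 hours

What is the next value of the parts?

Parts: each term is the sum of the two before it, so 4, 5, 9, 14, 23 → 37.

37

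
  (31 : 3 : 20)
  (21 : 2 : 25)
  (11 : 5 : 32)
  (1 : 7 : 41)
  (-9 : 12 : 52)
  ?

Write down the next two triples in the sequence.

For the first coordinate, −10 each step: 31, 21, 11, 1, -9 → -19 → -29.
Second coordinate: each term is the sum of the two before it, so 3, 2, 5, 7, 12 → 19 → 31.
Third coordinate: 20, 25, 32, 41, 52 → 65 → 80 (differences are 5, 7, 9, … (increasing by 2 each time)).
Putting the parts together: (-19 : 19 : 65) and then (-29 : 31 : 80).

(-19 : 19 : 65), (-29 : 31 : 80)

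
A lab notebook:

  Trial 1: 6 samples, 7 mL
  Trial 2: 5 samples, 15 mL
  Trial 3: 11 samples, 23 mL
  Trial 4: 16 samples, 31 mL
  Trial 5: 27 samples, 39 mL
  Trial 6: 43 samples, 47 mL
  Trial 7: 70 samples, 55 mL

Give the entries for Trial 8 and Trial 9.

113 samples, 63 mL; 183 samples, 71 mL

Samples goes 6, 5, 11, 16, 27, 43, 70 → 113 → 183 (each term is the sum of the two before it).
ML: 7, 15, 23, 31, 39, 47, 55 → 63 → 71 (+8 each step).
Putting the parts together: 113 samples, 63 mL and then 183 samples, 71 mL.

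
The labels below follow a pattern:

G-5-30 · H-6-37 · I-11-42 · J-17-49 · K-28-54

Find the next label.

L-45-61

For the letter, letters move forward 1 place in the alphabet: G, H, I, J, K → L.
For the second component, each term is the sum of the two before it: 5, 6, 11, 17, 28 → 45.
Third component: 30, 37, 42, 49, 54 → 61 (alternating steps +7, +5, +7, +5, …).
So the next label is L-45-61.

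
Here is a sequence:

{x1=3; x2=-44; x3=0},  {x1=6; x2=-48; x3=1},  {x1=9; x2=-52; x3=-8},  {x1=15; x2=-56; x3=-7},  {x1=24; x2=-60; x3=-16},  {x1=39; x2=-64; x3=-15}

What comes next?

{x1=63; x2=-68; x3=-24}

X1 goes 3, 6, 9, 15, 24, 39 → 63 (each term is the sum of the two before it).
X2: −4 each step; -44, -48, -52, -56, -60, -64 → -68.
X3 goes 0, 1, -8, -7, -16, -15 → -24 (alternating steps +1, −9, +1, −9, …).
Combining the parts gives {x1=63; x2=-68; x3=-24}.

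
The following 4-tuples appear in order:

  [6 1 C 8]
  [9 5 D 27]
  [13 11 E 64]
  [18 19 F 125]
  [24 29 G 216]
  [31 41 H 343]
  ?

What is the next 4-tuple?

[39 55 I 512]

First entry: 6, 9, 13, 18, 24, 31 → 39 (differences are 3, 4, 5, … (increasing by 1 each time)).
Second entry: differences are 4, 6, 8, … (increasing by 2 each time), so 1, 5, 11, 19, 29, 41 → 55.
Letter: C, D, E, F, G, H → I (letters move forward 1 place in the alphabet).
Fourth entry — perfect cubes: 2³, 3³, 4³, …: 8, 27, 64, 125, 216, 343 → 512.
Combining the parts gives [39 55 I 512].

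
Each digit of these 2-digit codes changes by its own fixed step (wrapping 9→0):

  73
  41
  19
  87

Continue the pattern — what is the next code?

55

First digit goes 7, 4, 1, 8 → 5 (−3 each step, mod 10).
Second digit: 3, 1, 9, 7 → 5 (−2 each step, mod 10).
So the next code is 55.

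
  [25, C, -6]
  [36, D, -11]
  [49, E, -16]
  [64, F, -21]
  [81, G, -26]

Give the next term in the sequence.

[100, H, -31]

First part — perfect squares: 5², 6², 7², …: 25, 36, 49, 64, 81 → 100.
Letter: letters move forward 1 place in the alphabet; C, D, E, F, G → H.
Third part: -6, -11, -16, -21, -26 → -31 (−5 each step).
Putting it together: [100, H, -31].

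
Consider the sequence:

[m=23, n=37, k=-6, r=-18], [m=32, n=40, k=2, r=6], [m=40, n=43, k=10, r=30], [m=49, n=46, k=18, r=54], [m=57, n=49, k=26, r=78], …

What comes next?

[m=66, n=52, k=34, r=102]

For the m, alternating steps +9, +8, +9, +8, …: 23, 32, 40, 49, 57 → 66.
For the n, +3 each step: 37, 40, 43, 46, 49 → 52.
K: +8 each step, so -6, 2, 10, 18, 26 → 34.
For the r, always 3 × the k: -18, 6, 30, 54, 78 → 102.
Combining the parts gives [m=66, n=52, k=34, r=102].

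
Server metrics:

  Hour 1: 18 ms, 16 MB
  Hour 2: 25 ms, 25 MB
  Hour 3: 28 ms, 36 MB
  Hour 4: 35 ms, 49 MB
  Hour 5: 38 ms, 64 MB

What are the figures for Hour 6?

45 ms, 81 MB

Ms: 18, 25, 28, 35, 38 → 45 (alternating steps +7, +3, +7, +3, …).
For the MB, perfect squares: 4², 5², 6², …: 16, 25, 36, 49, 64 → 81.
Putting it together: 45 ms, 81 MB.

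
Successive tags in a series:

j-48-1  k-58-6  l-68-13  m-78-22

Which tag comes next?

Letter: letters move forward 1 place in the alphabet; j, k, l, m → n.
Second component: 48, 58, 68, 78 → 88 (+10 each step).
Third component: 1, 6, 13, 22 → 33 (differences are 5, 7, 9, … (increasing by 2 each time)).
Combining the parts gives n-88-33.

n-88-33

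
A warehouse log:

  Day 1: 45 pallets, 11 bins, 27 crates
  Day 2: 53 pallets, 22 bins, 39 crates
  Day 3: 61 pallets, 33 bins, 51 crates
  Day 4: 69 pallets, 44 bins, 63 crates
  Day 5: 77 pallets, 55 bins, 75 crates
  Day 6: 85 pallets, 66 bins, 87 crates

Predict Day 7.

93 pallets, 77 bins, 99 crates

Pallets — +8 each step: 45, 53, 61, 69, 77, 85 → 93.
For the bins, +11 each step: 11, 22, 33, 44, 55, 66 → 77.
Crates goes 27, 39, 51, 63, 75, 87 → 99 (+12 each step).
Combining the parts gives 93 pallets, 77 bins, 99 crates.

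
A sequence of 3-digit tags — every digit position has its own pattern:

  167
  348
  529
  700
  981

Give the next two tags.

First digit goes 1, 3, 5, 7, 9 → 1 → 3 (+2 each step, mod 10).
Second digit: −2 each step, mod 10; 6, 4, 2, 0, 8 → 6 → 4.
Third digit goes 7, 8, 9, 0, 1 → 2 → 3 (+1 each step, mod 10).
Putting the parts together: 162 and then 343.

162, 343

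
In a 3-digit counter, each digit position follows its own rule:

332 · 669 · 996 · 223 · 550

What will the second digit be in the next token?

Second digit: +3 each step, mod 10; 3, 6, 9, 2, 5 → 8.

8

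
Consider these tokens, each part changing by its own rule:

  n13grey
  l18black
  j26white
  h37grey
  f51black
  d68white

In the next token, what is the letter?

Letter: letters move back 2 places in the alphabet; n, l, j, h, f, d → b.
Second component: 13, 18, 26, 37, 51, 68 → 88 (differences are 5, 8, 11, … (increasing by 3 each time)).
Shade goes grey, black, white, grey, black, white → grey (repeats grey → black → white).

b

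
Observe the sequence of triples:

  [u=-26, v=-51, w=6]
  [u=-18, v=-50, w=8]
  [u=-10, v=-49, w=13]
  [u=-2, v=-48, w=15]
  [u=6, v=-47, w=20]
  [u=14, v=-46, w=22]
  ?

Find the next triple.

[u=22, v=-45, w=27]

U: -26, -18, -10, -2, 6, 14 → 22 (+8 each step).
V — +1 each step: -51, -50, -49, -48, -47, -46 → -45.
W — alternating steps +2, +5, +2, +5, …: 6, 8, 13, 15, 20, 22 → 27.
Combining the parts gives [u=22, v=-45, w=27].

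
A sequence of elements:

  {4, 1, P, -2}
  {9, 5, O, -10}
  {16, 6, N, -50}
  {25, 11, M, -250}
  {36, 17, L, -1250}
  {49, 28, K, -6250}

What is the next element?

For the first entry, perfect squares: 2², 3², 4², …: 4, 9, 16, 25, 36, 49 → 64.
Second entry — each term is the sum of the two before it: 1, 5, 6, 11, 17, 28 → 45.
Letter — letters move back 1 place in the alphabet: P, O, N, M, L, K → J.
Fourth entry: ×5 each step, so -2, -10, -50, -250, -1250, -6250 → -31250.
So the next element is {64, 45, J, -31250}.

{64, 45, J, -31250}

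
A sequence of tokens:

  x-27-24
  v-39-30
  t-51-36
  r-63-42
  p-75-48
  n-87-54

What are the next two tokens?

Letter goes x, v, t, r, p, n → l → j (letters move back 2 places in the alphabet).
Second component — +12 each step: 27, 39, 51, 63, 75, 87 → 99 → 111.
Third component: 24, 30, 36, 42, 48, 54 → 60 → 66 (+6 each step).
Putting the parts together: l-99-60 and then j-111-66.

l-99-60 then j-111-66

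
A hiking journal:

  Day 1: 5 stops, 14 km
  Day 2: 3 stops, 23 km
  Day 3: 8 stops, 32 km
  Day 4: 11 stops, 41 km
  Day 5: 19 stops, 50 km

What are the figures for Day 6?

Stops: 5, 3, 8, 11, 19 → 30 (each term is the sum of the two before it).
Km: 14, 23, 32, 41, 50 → 59 (+9 each step).
So the next record is 30 stops, 59 km.

30 stops, 59 km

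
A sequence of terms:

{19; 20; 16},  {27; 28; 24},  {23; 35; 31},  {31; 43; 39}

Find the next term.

{27; 50; 46}

First component: 19, 27, 23, 31 → 27 (alternating steps +8, −4, +8, −4, …).
Second component goes 20, 28, 35, 43 → 50 (alternating steps +8, +7, +8, +7, …).
Third component: always 4 less than the second component, so 16, 24, 31, 39 → 46.
Combining the parts gives {27; 50; 46}.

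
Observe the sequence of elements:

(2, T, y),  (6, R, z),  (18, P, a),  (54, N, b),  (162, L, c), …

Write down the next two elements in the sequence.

First part — ×3 each step: 2, 6, 18, 54, 162 → 486 → 1458.
First letter goes T, R, P, N, L → J → H (letters move back 2 places in the alphabet).
Second letter: letters move forward 1 place in the alphabet, wrapping Z→A, so y, z, a, b, c → d → e.
Putting the parts together: (486, J, d) and then (1458, H, e).

(486, J, d), (1458, H, e)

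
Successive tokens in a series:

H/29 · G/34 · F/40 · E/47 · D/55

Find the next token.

Letter — letters move back 1 place in the alphabet: H, G, F, E, D → C.
Second component: differences are 5, 6, 7, … (increasing by 1 each time); 29, 34, 40, 47, 55 → 64.
Putting it together: C/64.

C/64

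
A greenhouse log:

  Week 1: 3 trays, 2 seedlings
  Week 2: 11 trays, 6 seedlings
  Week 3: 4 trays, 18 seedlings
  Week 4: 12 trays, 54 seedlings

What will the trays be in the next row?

Trays — alternating steps +8, −7, +8, −7, …: 3, 11, 4, 12 → 5.

5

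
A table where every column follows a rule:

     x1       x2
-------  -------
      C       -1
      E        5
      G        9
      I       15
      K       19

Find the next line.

For the column x1, letters move forward 2 places in the alphabet: C, E, G, I, K → M.
Column x2: alternating steps +6, +4, +6, +4, …, so -1, 5, 9, 15, 19 → 25.
Combining the parts gives M  25.

M  25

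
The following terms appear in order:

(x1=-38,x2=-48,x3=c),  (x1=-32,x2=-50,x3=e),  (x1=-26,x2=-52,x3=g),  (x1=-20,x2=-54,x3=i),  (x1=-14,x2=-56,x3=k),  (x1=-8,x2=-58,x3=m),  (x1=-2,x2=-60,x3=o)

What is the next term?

X1: +6 each step; -38, -32, -26, -20, -14, -8, -2 → 4.
X2: −2 each step; -48, -50, -52, -54, -56, -58, -60 → -62.
X3 — letters move forward 2 places in the alphabet: c, e, g, i, k, m, o → q.
Putting it together: (x1=4,x2=-62,x3=q).

(x1=4,x2=-62,x3=q)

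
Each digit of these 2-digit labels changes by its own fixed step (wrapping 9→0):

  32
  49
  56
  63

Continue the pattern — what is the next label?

70

For the first digit, +1 each step, mod 10: 3, 4, 5, 6 → 7.
Second digit: −3 each step, mod 10, so 2, 9, 6, 3 → 0.
Combining the parts gives 70.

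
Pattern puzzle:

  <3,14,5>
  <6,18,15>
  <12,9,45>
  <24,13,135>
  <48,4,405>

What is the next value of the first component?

96

First component — ×2 each step: 3, 6, 12, 24, 48 → 96.
Second component: alternating steps +4, −9, +4, −9, …, so 14, 18, 9, 13, 4 → 8.
Third component: 5, 15, 45, 135, 405 → 1215 (×3 each step).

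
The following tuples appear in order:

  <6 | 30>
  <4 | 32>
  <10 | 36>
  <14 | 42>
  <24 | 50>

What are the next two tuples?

First coordinate: each term is the sum of the two before it, so 6, 4, 10, 14, 24 → 38 → 62.
Second coordinate: differences are 2, 4, 6, … (increasing by 2 each time), so 30, 32, 36, 42, 50 → 60 → 72.
So the next two tuples are <38 | 60> and <62 | 72>.

<38 | 60>, <62 | 72>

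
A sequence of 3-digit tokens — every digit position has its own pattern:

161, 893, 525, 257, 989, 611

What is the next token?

First digit: −3 each step, mod 10; 1, 8, 5, 2, 9, 6 → 3.
Second digit: 6, 9, 2, 5, 8, 1 → 4 (+3 each step, mod 10).
Third digit — +2 each step, mod 10: 1, 3, 5, 7, 9, 1 → 3.
So the next token is 343.

343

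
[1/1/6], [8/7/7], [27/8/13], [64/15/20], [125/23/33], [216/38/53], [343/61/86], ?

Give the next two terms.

[512/99/139], [729/160/225]

First coordinate goes 1, 8, 27, 64, 125, 216, 343 → 512 → 729 (perfect cubes: 1³, 2³, 3³, …).
Second coordinate goes 1, 7, 8, 15, 23, 38, 61 → 99 → 160 (each term is the sum of the two before it).
Third coordinate — each term is the sum of the two before it: 6, 7, 13, 20, 33, 53, 86 → 139 → 225.
So the next two terms are [512/99/139] and [729/160/225].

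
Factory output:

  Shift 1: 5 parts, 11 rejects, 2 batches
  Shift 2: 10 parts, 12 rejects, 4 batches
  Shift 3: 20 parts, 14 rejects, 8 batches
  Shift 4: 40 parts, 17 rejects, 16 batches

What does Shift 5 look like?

80 parts, 21 rejects, 32 batches

Parts: ×2 each step, so 5, 10, 20, 40 → 80.
Rejects: 11, 12, 14, 17 → 21 (differences are 1, 2, 3, … (increasing by 1 each time)).
Batches: ×2 each step, so 2, 4, 8, 16 → 32.
Combining the parts gives 80 parts, 21 rejects, 32 batches.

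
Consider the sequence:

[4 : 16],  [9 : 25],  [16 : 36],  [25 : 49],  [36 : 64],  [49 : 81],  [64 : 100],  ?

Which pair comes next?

First value goes 4, 9, 16, 25, 36, 49, 64 → 81 (perfect squares: 2², 3², 4², …).
For the second value, perfect squares: 4², 5², 6², …: 16, 25, 36, 49, 64, 81, 100 → 121.
So the next pair is [81 : 121].

[81 : 121]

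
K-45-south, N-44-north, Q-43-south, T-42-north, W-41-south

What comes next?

Z-40-north

Letter: letters move forward 3 places in the alphabet; K, N, Q, T, W → Z.
Second component: 45, 44, 43, 42, 41 → 40 (−1 each step).
Direction — alternates south ↔ north: south, north, south, north, south → north.
So the next code is Z-40-north.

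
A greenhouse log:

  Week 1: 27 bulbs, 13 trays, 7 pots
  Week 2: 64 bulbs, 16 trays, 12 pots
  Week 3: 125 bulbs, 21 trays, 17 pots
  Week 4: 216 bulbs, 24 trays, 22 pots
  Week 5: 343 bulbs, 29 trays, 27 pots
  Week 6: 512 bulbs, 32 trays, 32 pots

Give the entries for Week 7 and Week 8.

For the bulbs, perfect cubes: 3³, 4³, 5³, …: 27, 64, 125, 216, 343, 512 → 729 → 1000.
Trays: alternating steps +3, +5, +3, +5, …; 13, 16, 21, 24, 29, 32 → 37 → 40.
Pots: 7, 12, 17, 22, 27, 32 → 37 → 42 (+5 each step).
Putting the parts together: 729 bulbs, 37 trays, 37 pots and then 1000 bulbs, 40 trays, 42 pots.

729 bulbs, 37 trays, 37 pots; 1000 bulbs, 40 trays, 42 pots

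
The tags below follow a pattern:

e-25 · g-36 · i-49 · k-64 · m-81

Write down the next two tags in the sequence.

Letter — letters move forward 2 places in the alphabet: e, g, i, k, m → o → q.
For the second component, perfect squares: 5², 6², 7², …: 25, 36, 49, 64, 81 → 100 → 121.
Putting the parts together: o-100 and then q-121.

o-100, q-121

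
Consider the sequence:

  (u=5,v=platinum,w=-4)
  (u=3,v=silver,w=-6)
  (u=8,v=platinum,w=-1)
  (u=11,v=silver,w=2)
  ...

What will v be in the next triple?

platinum

U: 5, 3, 8, 11 → 19 (each term is the sum of the two before it).
V: alternates platinum ↔ silver; platinum, silver, platinum, silver → platinum.
W: always 9 less than the u, so -4, -6, -1, 2 → 10.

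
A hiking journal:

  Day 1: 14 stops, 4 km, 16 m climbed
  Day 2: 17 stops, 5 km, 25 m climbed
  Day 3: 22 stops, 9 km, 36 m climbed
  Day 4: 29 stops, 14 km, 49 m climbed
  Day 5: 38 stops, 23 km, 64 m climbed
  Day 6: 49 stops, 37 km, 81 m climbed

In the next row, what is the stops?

Stops: differences are 3, 5, 7, … (increasing by 2 each time); 14, 17, 22, 29, 38, 49 → 62.

62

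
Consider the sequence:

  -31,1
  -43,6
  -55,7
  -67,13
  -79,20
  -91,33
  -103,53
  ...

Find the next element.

First coordinate — −12 each step: -31, -43, -55, -67, -79, -91, -103 → -115.
Second coordinate — each term is the sum of the two before it: 1, 6, 7, 13, 20, 33, 53 → 86.
So the next element is -115,86.

-115,86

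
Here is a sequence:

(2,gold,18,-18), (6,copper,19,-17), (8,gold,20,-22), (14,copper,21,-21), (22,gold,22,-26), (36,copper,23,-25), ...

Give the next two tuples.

(58,gold,24,-30), (94,copper,25,-29)

First value: each term is the sum of the two before it; 2, 6, 8, 14, 22, 36 → 58 → 94.
Metal: gold, copper, gold, copper, gold, copper → gold → copper (alternates gold ↔ copper).
Third value: +1 each step; 18, 19, 20, 21, 22, 23 → 24 → 25.
Fourth value: alternating steps +1, −5, +1, −5, …; -18, -17, -22, -21, -26, -25 → -30 → -29.
Putting the parts together: (58,gold,24,-30) and then (94,copper,25,-29).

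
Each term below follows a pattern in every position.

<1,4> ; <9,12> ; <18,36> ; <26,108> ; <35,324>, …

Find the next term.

<43,972>

First slot — alternating steps +8, +9, +8, +9, …: 1, 9, 18, 26, 35 → 43.
Second slot: ×3 each step, so 4, 12, 36, 108, 324 → 972.
So the next term is <43,972>.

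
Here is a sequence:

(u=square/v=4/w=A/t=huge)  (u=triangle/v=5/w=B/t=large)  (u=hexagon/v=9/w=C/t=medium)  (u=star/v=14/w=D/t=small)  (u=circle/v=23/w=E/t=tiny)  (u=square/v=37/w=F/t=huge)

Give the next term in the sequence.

(u=triangle/v=60/w=G/t=large)

U — repeats square → triangle → hexagon → star → circle: square, triangle, hexagon, star, circle, square → triangle.
V: each term is the sum of the two before it; 4, 5, 9, 14, 23, 37 → 60.
For the w, letters move forward 1 place in the alphabet: A, B, C, D, E, F → G.
T goes huge, large, medium, small, tiny, huge → large (repeats huge → large → medium → small → tiny).
Putting it together: (u=triangle/v=60/w=G/t=large).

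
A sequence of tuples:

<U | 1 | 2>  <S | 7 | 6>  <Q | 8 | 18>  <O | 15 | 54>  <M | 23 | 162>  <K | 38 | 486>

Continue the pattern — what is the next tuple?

<I | 61 | 1458>

Letter: letters move back 2 places in the alphabet; U, S, Q, O, M, K → I.
For the second coordinate, each term is the sum of the two before it: 1, 7, 8, 15, 23, 38 → 61.
Third coordinate — ×3 each step: 2, 6, 18, 54, 162, 486 → 1458.
Combining the parts gives <I | 61 | 1458>.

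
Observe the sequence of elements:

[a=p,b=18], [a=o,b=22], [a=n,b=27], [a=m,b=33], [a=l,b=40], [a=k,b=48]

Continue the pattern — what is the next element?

[a=j,b=57]

A: p, o, n, m, l, k → j (letters move back 1 place in the alphabet).
B: 18, 22, 27, 33, 40, 48 → 57 (differences are 4, 5, 6, … (increasing by 1 each time)).
Combining the parts gives [a=j,b=57].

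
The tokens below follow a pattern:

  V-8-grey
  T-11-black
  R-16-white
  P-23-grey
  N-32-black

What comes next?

L-43-white

Letter goes V, T, R, P, N → L (letters move back 2 places in the alphabet).
Second component: differences are 3, 5, 7, … (increasing by 2 each time), so 8, 11, 16, 23, 32 → 43.
Shade: repeats grey → black → white; grey, black, white, grey, black → white.
Putting it together: L-43-white.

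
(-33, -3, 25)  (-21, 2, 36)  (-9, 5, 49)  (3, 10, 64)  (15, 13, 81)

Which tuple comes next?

First coordinate goes -33, -21, -9, 3, 15 → 27 (+12 each step).
Second coordinate: alternating steps +5, +3, +5, +3, …, so -3, 2, 5, 10, 13 → 18.
Third coordinate: 25, 36, 49, 64, 81 → 100 (perfect squares: 5², 6², 7², …).
Putting it together: (27, 18, 100).

(27, 18, 100)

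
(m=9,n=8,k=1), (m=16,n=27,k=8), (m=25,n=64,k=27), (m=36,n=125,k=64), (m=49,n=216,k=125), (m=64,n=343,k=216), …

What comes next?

(m=81,n=512,k=343)

M goes 9, 16, 25, 36, 49, 64 → 81 (perfect squares: 3², 4², 5², …).
N goes 8, 27, 64, 125, 216, 343 → 512 (perfect cubes: 2³, 3³, 4³, …).
K goes 1, 8, 27, 64, 125, 216 → 343 (perfect cubes: 1³, 2³, 3³, …).
So the next element is (m=81,n=512,k=343).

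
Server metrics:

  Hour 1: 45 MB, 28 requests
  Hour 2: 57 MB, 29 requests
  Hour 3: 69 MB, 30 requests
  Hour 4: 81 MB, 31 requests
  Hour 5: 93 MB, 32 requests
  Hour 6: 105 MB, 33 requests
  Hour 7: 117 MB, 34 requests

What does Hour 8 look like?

MB: 45, 57, 69, 81, 93, 105, 117 → 129 (+12 each step).
Requests: 28, 29, 30, 31, 32, 33, 34 → 35 (+1 each step).
Combining the parts gives 129 MB, 35 requests.

129 MB, 35 requests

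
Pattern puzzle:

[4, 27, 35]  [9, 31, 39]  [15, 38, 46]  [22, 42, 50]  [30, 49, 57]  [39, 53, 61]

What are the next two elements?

[49, 60, 68], [60, 64, 72]

First part: 4, 9, 15, 22, 30, 39 → 49 → 60 (differences are 5, 6, 7, … (increasing by 1 each time)).
Second part — alternating steps +4, +7, +4, +7, …: 27, 31, 38, 42, 49, 53 → 60 → 64.
For the third part, always 8 more than the second part: 35, 39, 46, 50, 57, 61 → 68 → 72.
So the next two elements are [49, 60, 68] and [60, 64, 72].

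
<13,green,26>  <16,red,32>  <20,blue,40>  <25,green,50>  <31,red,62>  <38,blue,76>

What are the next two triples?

<46,green,92>, <55,red,110>

First entry goes 13, 16, 20, 25, 31, 38 → 46 → 55 (differences are 3, 4, 5, … (increasing by 1 each time)).
Colour: green, red, blue, green, red, blue → green → red (repeats green → red → blue).
Third entry: always 2 × the first entry, so 26, 32, 40, 50, 62, 76 → 92 → 110.
Putting the parts together: <46,green,92> and then <55,red,110>.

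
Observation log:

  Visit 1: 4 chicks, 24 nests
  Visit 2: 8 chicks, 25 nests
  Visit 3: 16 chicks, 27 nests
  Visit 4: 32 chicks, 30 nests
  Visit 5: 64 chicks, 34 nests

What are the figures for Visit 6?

Chicks: ×2 each step, so 4, 8, 16, 32, 64 → 128.
For the nests, differences are 1, 2, 3, … (increasing by 1 each time): 24, 25, 27, 30, 34 → 39.
So the next row is 128 chicks, 39 nests.

128 chicks, 39 nests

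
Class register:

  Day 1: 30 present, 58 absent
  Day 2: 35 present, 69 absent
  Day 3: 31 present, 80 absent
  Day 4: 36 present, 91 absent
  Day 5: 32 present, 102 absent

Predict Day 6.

Present: 30, 35, 31, 36, 32 → 37 (alternating steps +5, −4, +5, −4, …).
Absent — +11 each step: 58, 69, 80, 91, 102 → 113.
Combining the parts gives 37 present, 113 absent.

37 present, 113 absent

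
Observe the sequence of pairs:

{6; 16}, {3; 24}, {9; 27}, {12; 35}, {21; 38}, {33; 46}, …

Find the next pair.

First slot: 6, 3, 9, 12, 21, 33 → 54 (each term is the sum of the two before it).
For the second slot, alternating steps +8, +3, +8, +3, …: 16, 24, 27, 35, 38, 46 → 49.
Putting it together: {54; 49}.

{54; 49}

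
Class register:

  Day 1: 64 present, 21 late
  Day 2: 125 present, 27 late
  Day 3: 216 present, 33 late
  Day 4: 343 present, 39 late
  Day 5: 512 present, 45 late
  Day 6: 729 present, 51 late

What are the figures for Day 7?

Present: perfect cubes: 4³, 5³, 6³, …, so 64, 125, 216, 343, 512, 729 → 1000.
Late: +6 each step, so 21, 27, 33, 39, 45, 51 → 57.
So the next line is 1000 present, 57 late.

1000 present, 57 late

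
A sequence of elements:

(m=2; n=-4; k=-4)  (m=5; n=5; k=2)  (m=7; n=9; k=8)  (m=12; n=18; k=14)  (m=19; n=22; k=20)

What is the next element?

M: 2, 5, 7, 12, 19 → 31 (each term is the sum of the two before it).
For the n, alternating steps +9, +4, +9, +4, …: -4, 5, 9, 18, 22 → 31.
For the k, +6 each step: -4, 2, 8, 14, 20 → 26.
Combining the parts gives (m=31; n=31; k=26).

(m=31; n=31; k=26)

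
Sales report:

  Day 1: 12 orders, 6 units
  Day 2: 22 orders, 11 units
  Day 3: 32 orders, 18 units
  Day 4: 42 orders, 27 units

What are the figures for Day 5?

Orders: +10 each step, so 12, 22, 32, 42 → 52.
Units: differences are 5, 7, 9, … (increasing by 2 each time); 6, 11, 18, 27 → 38.
So the next line is 52 orders, 38 units.

52 orders, 38 units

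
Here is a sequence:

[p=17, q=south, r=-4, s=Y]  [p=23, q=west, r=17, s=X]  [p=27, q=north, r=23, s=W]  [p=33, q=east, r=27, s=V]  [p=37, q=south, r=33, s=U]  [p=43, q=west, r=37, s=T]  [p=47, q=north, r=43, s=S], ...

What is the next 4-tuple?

[p=53, q=east, r=47, s=R]

P: 17, 23, 27, 33, 37, 43, 47 → 53 (alternating steps +6, +4, +6, +4, …).
Q — repeats south → west → north → east: south, west, north, east, south, west, north → east.
R — always the previous value of the p: -4, 17, 23, 27, 33, 37, 43 → 47.
S: Y, X, W, V, U, T, S → R (letters move back 1 place in the alphabet).
Combining the parts gives [p=53, q=east, r=47, s=R].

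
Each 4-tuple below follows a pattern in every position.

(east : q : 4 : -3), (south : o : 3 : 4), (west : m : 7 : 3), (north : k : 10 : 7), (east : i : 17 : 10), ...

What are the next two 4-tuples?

(south : g : 27 : 17), (west : e : 44 : 27)

Direction goes east, south, west, north, east → south → west (repeats east → south → west → north).
Letter: q, o, m, k, i → g → e (letters move back 2 places in the alphabet).
For the third value, each term is the sum of the two before it: 4, 3, 7, 10, 17 → 27 → 44.
Fourth value — always the previous value of the third value: -3, 4, 3, 7, 10 → 17 → 27.
So the next two 4-tuples are (south : g : 27 : 17) and (west : e : 44 : 27).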